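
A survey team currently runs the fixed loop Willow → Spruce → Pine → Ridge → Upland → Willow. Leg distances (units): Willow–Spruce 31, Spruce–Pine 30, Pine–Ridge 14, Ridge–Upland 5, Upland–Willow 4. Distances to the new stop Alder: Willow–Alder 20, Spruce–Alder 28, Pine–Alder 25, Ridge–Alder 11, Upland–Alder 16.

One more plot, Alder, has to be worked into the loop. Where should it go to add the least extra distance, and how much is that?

+17 — insert Alder between Willow and Spruce.

Insertion cost between consecutive stops i–j is d(i,Alder) + d(Alder,j) − d(i,j):
  between Willow and Spruce: 20 + 28 − 31 = 17
  between Spruce and Pine: 28 + 25 − 30 = 23
  between Pine and Ridge: 25 + 11 − 14 = 22
  between Ridge and Upland: 11 + 16 − 5 = 22
  between Upland and Willow: 16 + 20 − 4 = 32
Cheapest insertion is between Willow and Spruce, adding 17.
New total = 84 + 17 = 101.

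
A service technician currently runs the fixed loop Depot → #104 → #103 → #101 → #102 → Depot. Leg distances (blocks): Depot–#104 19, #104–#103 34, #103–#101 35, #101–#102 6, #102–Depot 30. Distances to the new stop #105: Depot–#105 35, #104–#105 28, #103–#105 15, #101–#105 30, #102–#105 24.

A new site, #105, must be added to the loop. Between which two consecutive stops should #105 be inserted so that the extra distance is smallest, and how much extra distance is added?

+9 blocks — insert #105 between #104 and #103.

Insertion cost between consecutive stops i–j is d(i,#105) + d(#105,j) − d(i,j):
  between Depot and #104: 35 + 28 − 19 = 44
  between #104 and #103: 28 + 15 − 34 = 9
  between #103 and #101: 15 + 30 − 35 = 10
  between #101 and #102: 30 + 24 − 6 = 48
  between #102 and Depot: 24 + 35 − 30 = 29
Cheapest insertion is between #104 and #103, adding 9.
New total = 124 + 9 = 133.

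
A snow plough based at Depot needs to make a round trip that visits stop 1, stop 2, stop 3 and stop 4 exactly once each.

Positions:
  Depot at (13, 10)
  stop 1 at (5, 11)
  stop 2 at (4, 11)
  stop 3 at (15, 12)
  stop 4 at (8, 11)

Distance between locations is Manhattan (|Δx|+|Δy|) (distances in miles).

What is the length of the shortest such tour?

26 miles — the shortest possible round trip.

With 4 stops there are 4!/2 = 12 distinct round trips (a route and its reverse cost the same).
Depot → stop 1 → stop 2 → stop 3 → stop 4 → Depot: 9+1+12+8+6 = 36
Depot → stop 1 → stop 2 → stop 4 → stop 3 → Depot: 9+1+4+8+4 = 26
Depot → stop 1 → stop 3 → stop 2 → stop 4 → Depot: 9+11+12+4+6 = 42
Depot → stop 1 → stop 3 → stop 4 → stop 2 → Depot: 9+11+8+4+10 = 42
Depot → stop 1 → stop 4 → stop 2 → stop 3 → Depot: 9+3+4+12+4 = 32
Depot → stop 1 → stop 4 → stop 3 → stop 2 → Depot: 9+3+8+12+10 = 42
Depot → stop 2 → stop 1 → stop 3 → stop 4 → Depot: 10+1+11+8+6 = 36
Depot → stop 2 → stop 1 → stop 4 → stop 3 → Depot: 10+1+3+8+4 = 26
Depot → stop 2 → stop 3 → stop 1 → stop 4 → Depot: 10+12+11+3+6 = 42
Depot → stop 2 → stop 4 → stop 1 → stop 3 → Depot: 10+4+3+11+4 = 32
Depot → stop 3 → stop 1 → stop 2 → stop 4 → Depot: 4+11+1+4+6 = 26
Depot → stop 3 → stop 2 → stop 1 → stop 4 → Depot: 4+12+1+3+6 = 26
The minimum is 26.
One optimal route: Depot → stop 1 → stop 2 → stop 4 → stop 3 → Depot (or its reverse).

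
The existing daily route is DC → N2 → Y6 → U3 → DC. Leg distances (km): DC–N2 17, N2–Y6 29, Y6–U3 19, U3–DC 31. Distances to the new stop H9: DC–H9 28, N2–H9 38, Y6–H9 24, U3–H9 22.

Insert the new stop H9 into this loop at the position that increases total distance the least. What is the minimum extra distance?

Insertion cost between consecutive stops i–j is d(i,H9) + d(H9,j) − d(i,j):
  between DC and N2: 28 + 38 − 17 = 49
  between N2 and Y6: 38 + 24 − 29 = 33
  between Y6 and U3: 24 + 22 − 19 = 27
  between U3 and DC: 22 + 28 − 31 = 19
Cheapest insertion is between U3 and DC, adding 19.
New total = 96 + 19 = 115.

+19 km — insert H9 between U3 and DC.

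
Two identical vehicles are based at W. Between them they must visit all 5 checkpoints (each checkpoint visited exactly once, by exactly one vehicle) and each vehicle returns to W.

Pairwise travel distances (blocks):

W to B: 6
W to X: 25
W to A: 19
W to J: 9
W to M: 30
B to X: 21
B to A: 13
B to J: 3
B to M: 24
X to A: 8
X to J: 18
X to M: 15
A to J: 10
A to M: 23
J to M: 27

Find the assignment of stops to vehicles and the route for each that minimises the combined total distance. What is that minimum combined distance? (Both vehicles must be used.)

Check every non-empty split of the stops between the two vehicles; for each half take its own optimal tour:
  {B} + {X, A, J, M}: 12 + 72 = 84
  {X} + {B, A, J, M}: 50 + 72 = 122
  {B, X} + {A, J, M}: 52 + 72 = 124
  {A} + {B, X, J, M}: 38 + 72 = 110
  {B, A} + {X, J, M}: 38 + 72 = 110
  {X, A} + {B, J, M}: 52 + 66 = 118
  … (15 splits in total)
Best: vehicle 1 W → B → W = 12; vehicle 2 W → J → A → X → M → W = 72; combined 84.

84 blocks — the smallest possible combined total.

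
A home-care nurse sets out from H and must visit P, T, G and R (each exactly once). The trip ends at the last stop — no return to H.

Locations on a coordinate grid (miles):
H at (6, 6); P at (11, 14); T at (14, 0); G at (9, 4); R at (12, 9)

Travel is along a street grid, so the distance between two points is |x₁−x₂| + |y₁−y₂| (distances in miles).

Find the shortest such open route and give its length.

There are 4! = 24 possible orderings.
H → P → T → G → R: 13+17+9+8 = 47
H → P → T → R → G: 13+17+11+8 = 49
H → P → G → T → R: 13+12+9+11 = 45
H → P → G → R → T: 13+12+8+11 = 44
H → P → R → T → G: 13+6+11+9 = 39
H → P → R → G → T: 13+6+8+9 = 36
H → T → P → G → R: 14+17+12+8 = 51
H → T → P → R → G: 14+17+6+8 = 45
H → T → G → P → R: 14+9+12+6 = 41
H → T → G → R → P: 14+9+8+6 = 37
H → T → R → P → G: 14+11+6+12 = 43
H → T → R → G → P: 14+11+8+12 = 45
H → G → P → T → R: 5+12+17+11 = 45
H → G → P → R → T: 5+12+6+11 = 34
… (10 more)
H → G → T → R → P: 5+9+11+6 = 31  ← best
The minimum is 31.
One shortest path: H → G → T → R → P.

Shortest open route: 31 miles.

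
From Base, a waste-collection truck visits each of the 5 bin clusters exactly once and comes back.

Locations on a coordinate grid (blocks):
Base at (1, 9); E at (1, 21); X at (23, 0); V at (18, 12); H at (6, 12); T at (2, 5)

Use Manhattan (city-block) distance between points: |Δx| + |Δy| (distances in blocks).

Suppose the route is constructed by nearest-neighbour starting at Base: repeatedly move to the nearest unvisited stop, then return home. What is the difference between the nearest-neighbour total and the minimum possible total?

Base: T=5, H=8, E=12, V=20, X=31 ⇒ T
T: H=11, E=17, V=23, X=26 ⇒ H
H: V=12, E=14, X=29 ⇒ V
V: X=17, E=26 ⇒ X
X: E=43 ⇒ E
NN route Base → T → H → V → X → E → Base costs 100.
Optimal: Base → E → H → V → X → T → Base costs 86 (by enumerating all 60 distinct tours).
Excess = 100 − 86 = 14.

The nearest-neighbour route is 14 blocks longer than optimal.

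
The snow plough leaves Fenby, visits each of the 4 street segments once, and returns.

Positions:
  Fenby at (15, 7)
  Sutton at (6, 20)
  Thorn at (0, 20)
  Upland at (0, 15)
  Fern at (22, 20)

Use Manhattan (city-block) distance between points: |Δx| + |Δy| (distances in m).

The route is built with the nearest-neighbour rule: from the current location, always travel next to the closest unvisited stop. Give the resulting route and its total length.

70 m along Fenby → Fern → Sutton → Thorn → Upland → Fenby.

At Fenby the remaining stops are Fern 20, Sutton 22, Upland 23, Thorn 28; go to Fern.
At Fern the remaining stops are Sutton 16, Thorn 22, Upland 27; go to Sutton.
At Sutton the remaining stops are Thorn 6, Upland 11; go to Thorn.
At Thorn the remaining stops are Upland 5; go to Upland.
Return Upland→Fenby: 23.
Total = 20 + 16 + 6 + 5 + 23 = 70.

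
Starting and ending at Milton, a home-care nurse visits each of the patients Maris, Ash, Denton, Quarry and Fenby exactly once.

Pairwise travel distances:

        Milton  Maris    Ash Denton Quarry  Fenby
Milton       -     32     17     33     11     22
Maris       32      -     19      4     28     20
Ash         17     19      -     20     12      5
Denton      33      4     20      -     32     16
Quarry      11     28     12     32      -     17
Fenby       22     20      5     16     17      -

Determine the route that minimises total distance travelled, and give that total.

Shortest round trip = 80.

Milton → Maris → Ash → Denton → Quarry → Fenby → Milton: 32+19+20+32+17+22 = 142
Milton → Maris → Ash → Denton → Fenby → Quarry → Milton: 32+19+20+16+17+11 = 115
Milton → Maris → Ash → Quarry → Denton → Fenby → Milton: 32+19+12+32+16+22 = 133
Milton → Maris → Ash → Quarry → Fenby → Denton → Milton: 32+19+12+17+16+33 = 129
Milton → Maris → Ash → Fenby → Denton → Quarry → Milton: 32+19+5+16+32+11 = 115
Milton → Maris → Ash → Fenby → Quarry → Denton → Milton: 32+19+5+17+32+33 = 138
Milton → Maris → Denton → Ash → Quarry → Fenby → Milton: 32+4+20+12+17+22 = 107
Milton → Maris → Denton → Ash → Fenby → Quarry → Milton: 32+4+20+5+17+11 = 89
Milton → Maris → Denton → Quarry → Ash → Fenby → Milton: 32+4+32+12+5+22 = 107
Milton → Maris → Denton → Quarry → Fenby → Ash → Milton: 32+4+32+17+5+17 = 107
Milton → Maris → Denton → Fenby → Ash → Quarry → Milton: 32+4+16+5+12+11 = 80
Milton → Maris → Denton → Fenby → Quarry → Ash → Milton: 32+4+16+17+12+17 = 98
Milton → Maris → Quarry → Ash → Denton → Fenby → Milton: 32+28+12+20+16+22 = 130
Milton → Maris → Quarry → Ash → Fenby → Denton → Milton: 32+28+12+5+16+33 = 126
… (46 more)
The minimum is 80.
One optimal route: Milton → Maris → Denton → Fenby → Ash → Quarry → Milton (or its reverse).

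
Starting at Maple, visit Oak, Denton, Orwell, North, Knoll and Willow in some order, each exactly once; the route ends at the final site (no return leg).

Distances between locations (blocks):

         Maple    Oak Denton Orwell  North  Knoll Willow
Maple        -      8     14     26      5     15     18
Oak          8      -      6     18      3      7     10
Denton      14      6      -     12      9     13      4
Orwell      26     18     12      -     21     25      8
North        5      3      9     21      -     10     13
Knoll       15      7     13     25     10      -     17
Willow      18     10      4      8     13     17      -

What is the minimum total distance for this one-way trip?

Minimum one-way distance = 40 blocks.

There are 6! = 720 possible orderings.
Maple → Oak → Denton → Orwell → North → Knoll → Willow: 8+6+12+21+10+17 = 74
Maple → Oak → Denton → Orwell → North → Willow → Knoll: 8+6+12+21+13+17 = 77
Maple → Oak → Denton → Orwell → Knoll → North → Willow: 8+6+12+25+10+13 = 74
Maple → Oak → Denton → Orwell → Knoll → Willow → North: 8+6+12+25+17+13 = 81
Maple → Oak → Denton → Orwell → Willow → North → Knoll: 8+6+12+8+13+10 = 57
Maple → Oak → Denton → Orwell → Willow → Knoll → North: 8+6+12+8+17+10 = 61
Maple → Oak → Denton → North → Orwell → Knoll → Willow: 8+6+9+21+25+17 = 86
Maple → Oak → Denton → North → Orwell → Willow → Knoll: 8+6+9+21+8+17 = 69
… (712 more)
Maple → North → Oak → Knoll → Denton → Willow → Orwell: 5+3+7+13+4+8 = 40  ← best
The minimum is 40.
One shortest path: Maple → North → Oak → Knoll → Denton → Willow → Orwell.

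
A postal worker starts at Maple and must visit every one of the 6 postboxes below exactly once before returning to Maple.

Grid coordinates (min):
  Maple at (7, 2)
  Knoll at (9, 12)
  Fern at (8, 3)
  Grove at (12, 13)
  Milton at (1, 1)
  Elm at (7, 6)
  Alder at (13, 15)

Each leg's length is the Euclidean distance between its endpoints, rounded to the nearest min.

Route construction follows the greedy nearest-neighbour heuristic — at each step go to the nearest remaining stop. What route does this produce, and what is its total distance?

From Maple: distances to unvisited — Fern=1, Elm=4, Milton=6, Knoll=10, Grove=12, Alder=14. Nearest is Fern (1).
From Fern: distances to unvisited — Elm=3, Milton=7, Knoll=9, Grove=11, Alder=13. Nearest is Elm (3).
From Elm: distances to unvisited — Knoll=6, Milton=8, Grove=9, Alder=11. Nearest is Knoll (6).
From Knoll: distances to unvisited — Grove=3, Alder=5, Milton=14. Nearest is Grove (3).
From Grove: distances to unvisited — Alder=2, Milton=16. Nearest is Alder (2).
From Alder: distances to unvisited — Milton=18. Nearest is Milton (18).
Return Milton→Maple: 6.
Total = 1 + 3 + 6 + 3 + 2 + 18 + 6 = 39.

39 min along Maple → Fern → Elm → Knoll → Grove → Alder → Milton → Maple.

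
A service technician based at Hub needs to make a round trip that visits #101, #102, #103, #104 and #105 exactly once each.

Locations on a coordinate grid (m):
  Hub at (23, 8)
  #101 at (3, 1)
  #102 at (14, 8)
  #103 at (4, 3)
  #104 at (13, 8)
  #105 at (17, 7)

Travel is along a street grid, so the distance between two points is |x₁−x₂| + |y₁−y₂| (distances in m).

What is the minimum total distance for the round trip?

54 m — the shortest possible round trip.

Hub - #101 - #102 - #103 - #104 - #105 - Hub: 27+18+15+14+5+7 = 86
Hub - #101 - #102 - #103 - #105 - #104 - Hub: 27+18+15+17+5+10 = 92
Hub - #101 - #102 - #104 - #103 - #105 - Hub: 27+18+1+14+17+7 = 84
Hub - #101 - #102 - #104 - #105 - #103 - Hub: 27+18+1+5+17+24 = 92
Hub - #101 - #102 - #105 - #103 - #104 - Hub: 27+18+4+17+14+10 = 90
Hub - #101 - #102 - #105 - #104 - #103 - Hub: 27+18+4+5+14+24 = 92
Hub - #101 - #103 - #102 - #104 - #105 - Hub: 27+3+15+1+5+7 = 58
Hub - #101 - #103 - #102 - #105 - #104 - Hub: 27+3+15+4+5+10 = 64
Hub - #101 - #103 - #104 - #102 - #105 - Hub: 27+3+14+1+4+7 = 56
Hub - #101 - #103 - #104 - #105 - #102 - Hub: 27+3+14+5+4+9 = 62
Hub - #101 - #103 - #105 - #102 - #104 - Hub: 27+3+17+4+1+10 = 62
Hub - #101 - #103 - #105 - #104 - #102 - Hub: 27+3+17+5+1+9 = 62
Hub - #101 - #104 - #102 - #103 - #105 - Hub: 27+17+1+15+17+7 = 84
Hub - #101 - #104 - #102 - #105 - #103 - Hub: 27+17+1+4+17+24 = 90
… (46 more)
Hub - #102 - #104 - #101 - #103 - #105 - Hub: 9+1+17+3+17+7 = 54  ← best
The minimum is 54.
One optimal route: Hub → #102 → #104 → #101 → #103 → #105 → Hub (or its reverse).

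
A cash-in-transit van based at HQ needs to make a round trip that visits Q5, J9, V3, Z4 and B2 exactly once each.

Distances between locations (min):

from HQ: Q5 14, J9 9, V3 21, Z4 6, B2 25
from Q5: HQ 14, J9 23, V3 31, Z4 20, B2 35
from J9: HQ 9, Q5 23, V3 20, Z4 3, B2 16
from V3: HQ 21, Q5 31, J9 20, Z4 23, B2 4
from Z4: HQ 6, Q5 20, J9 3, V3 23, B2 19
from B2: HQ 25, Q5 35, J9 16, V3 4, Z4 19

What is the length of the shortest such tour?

There are 60 distinct closed tours to check (reversals are equivalent).
HQ → Q5 → J9 → V3 → Z4 → B2 → HQ: 14+23+20+23+19+25 = 124
HQ → Q5 → J9 → V3 → B2 → Z4 → HQ: 14+23+20+4+19+6 = 86
HQ → Q5 → J9 → Z4 → V3 → B2 → HQ: 14+23+3+23+4+25 = 92
HQ → Q5 → J9 → Z4 → B2 → V3 → HQ: 14+23+3+19+4+21 = 84
HQ → Q5 → J9 → B2 → V3 → Z4 → HQ: 14+23+16+4+23+6 = 86
HQ → Q5 → J9 → B2 → Z4 → V3 → HQ: 14+23+16+19+23+21 = 116
HQ → Q5 → V3 → J9 → Z4 → B2 → HQ: 14+31+20+3+19+25 = 112
HQ → Q5 → V3 → J9 → B2 → Z4 → HQ: 14+31+20+16+19+6 = 106
HQ → Q5 → V3 → Z4 → J9 → B2 → HQ: 14+31+23+3+16+25 = 112
HQ → Q5 → V3 → Z4 → B2 → J9 → HQ: 14+31+23+19+16+9 = 112
HQ → Q5 → V3 → B2 → J9 → Z4 → HQ: 14+31+4+16+3+6 = 74
HQ → Q5 → V3 → B2 → Z4 → J9 → HQ: 14+31+4+19+3+9 = 80
HQ → Q5 → Z4 → J9 → V3 → B2 → HQ: 14+20+3+20+4+25 = 86
HQ → Q5 → Z4 → J9 → B2 → V3 → HQ: 14+20+3+16+4+21 = 78
… (46 more)
The minimum is 74.
One optimal route: HQ → Q5 → V3 → B2 → J9 → Z4 → HQ (or its reverse).

Minimum total distance: 74 min.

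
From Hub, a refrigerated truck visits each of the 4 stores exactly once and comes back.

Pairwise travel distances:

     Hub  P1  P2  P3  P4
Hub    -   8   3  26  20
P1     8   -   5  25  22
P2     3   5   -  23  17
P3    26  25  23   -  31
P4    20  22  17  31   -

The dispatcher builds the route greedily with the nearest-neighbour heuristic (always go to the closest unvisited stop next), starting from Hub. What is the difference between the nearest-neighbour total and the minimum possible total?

Excess over optimum: 3.

From Hub: P2=3, P1=8, P4=20, P3=26 → choose P2 (3).
From P2: P1=5, P4=17, P3=23 → choose P1 (5).
From P1: P4=22, P3=25 → choose P4 (22).
From P4: P3=31 → choose P3 (31).
NN route Hub → P2 → P1 → P4 → P3 → Hub costs 87.
Optimal: Hub → P1 → P3 → P4 → P2 → Hub costs 84 (by enumerating all 12 distinct tours).
Excess = 87 − 84 = 3.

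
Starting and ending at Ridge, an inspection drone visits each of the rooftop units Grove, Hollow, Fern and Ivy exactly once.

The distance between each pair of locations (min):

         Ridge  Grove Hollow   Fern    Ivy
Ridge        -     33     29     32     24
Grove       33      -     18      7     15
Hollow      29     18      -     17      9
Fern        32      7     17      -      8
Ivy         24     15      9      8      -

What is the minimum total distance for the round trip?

Shortest round trip = 86 min.

There are 12 distinct closed tours to check (reversals are equivalent).
Ridge → Grove → Hollow → Fern → Ivy → Ridge: 33+18+17+8+24 = 100
Ridge → Grove → Hollow → Ivy → Fern → Ridge: 33+18+9+8+32 = 100
Ridge → Grove → Fern → Hollow → Ivy → Ridge: 33+7+17+9+24 = 90
Ridge → Grove → Fern → Ivy → Hollow → Ridge: 33+7+8+9+29 = 86
Ridge → Grove → Ivy → Hollow → Fern → Ridge: 33+15+9+17+32 = 106
Ridge → Grove → Ivy → Fern → Hollow → Ridge: 33+15+8+17+29 = 102
Ridge → Hollow → Grove → Fern → Ivy → Ridge: 29+18+7+8+24 = 86
Ridge → Hollow → Grove → Ivy → Fern → Ridge: 29+18+15+8+32 = 102
Ridge → Hollow → Fern → Grove → Ivy → Ridge: 29+17+7+15+24 = 92
Ridge → Hollow → Ivy → Grove → Fern → Ridge: 29+9+15+7+32 = 92
Ridge → Fern → Grove → Hollow → Ivy → Ridge: 32+7+18+9+24 = 90
Ridge → Fern → Hollow → Grove → Ivy → Ridge: 32+17+18+15+24 = 106
The minimum is 86.
One optimal route: Ridge → Grove → Fern → Ivy → Hollow → Ridge (or its reverse).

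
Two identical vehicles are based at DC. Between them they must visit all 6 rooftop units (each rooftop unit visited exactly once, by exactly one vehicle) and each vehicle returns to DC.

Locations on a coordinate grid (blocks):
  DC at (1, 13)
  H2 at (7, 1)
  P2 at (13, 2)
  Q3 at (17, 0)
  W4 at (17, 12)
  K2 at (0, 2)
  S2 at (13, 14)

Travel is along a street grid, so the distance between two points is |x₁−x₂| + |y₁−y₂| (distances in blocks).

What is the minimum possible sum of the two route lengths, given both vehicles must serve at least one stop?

Minimum combined distance: 86 blocks.

Check every non-empty split of the stops between the two vehicles; for each half take its own optimal tour:
  {H2} + {P2, Q3, W4, K2, S2}: 36 + 62 = 98
  {P2} + {H2, Q3, W4, K2, S2}: 46 + 62 = 108
  {H2, P2} + {Q3, W4, K2, S2}: 48 + 62 = 110
  {Q3} + {H2, P2, W4, K2, S2}: 58 + 60 = 118
  {H2, Q3} + {P2, W4, K2, S2}: 58 + 58 = 116
  {P2, Q3} + {H2, W4, K2, S2}: 58 + 60 = 118
  … (31 splits in total)
  {K2} + {H2, P2, Q3, W4, S2}: 24 + 62 = 86  ← best
Best: vehicle 1 DC → K2 → DC = 24; vehicle 2 DC → H2 → P2 → Q3 → W4 → S2 → DC = 62; combined 86.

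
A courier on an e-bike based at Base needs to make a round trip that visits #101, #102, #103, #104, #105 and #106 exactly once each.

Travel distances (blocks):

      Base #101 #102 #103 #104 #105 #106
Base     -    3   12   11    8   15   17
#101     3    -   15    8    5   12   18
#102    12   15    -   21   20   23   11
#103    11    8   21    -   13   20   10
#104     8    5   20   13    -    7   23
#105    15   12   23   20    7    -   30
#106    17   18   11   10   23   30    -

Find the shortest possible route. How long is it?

68 blocks — the shortest possible round trip.

There are 360 distinct closed tours to check (reversals are equivalent).
Base-#101-#102-#103-#104-#105-#106-Base: 3+15+21+13+7+30+17 = 106
Base-#101-#102-#103-#104-#106-#105-Base: 3+15+21+13+23+30+15 = 120
Base-#101-#102-#103-#105-#104-#106-Base: 3+15+21+20+7+23+17 = 106
Base-#101-#102-#103-#105-#106-#104-Base: 3+15+21+20+30+23+8 = 120
Base-#101-#102-#103-#106-#104-#105-Base: 3+15+21+10+23+7+15 = 94
Base-#101-#102-#103-#106-#105-#104-Base: 3+15+21+10+30+7+8 = 94
Base-#101-#102-#104-#103-#105-#106-Base: 3+15+20+13+20+30+17 = 118
Base-#101-#102-#104-#103-#106-#105-Base: 3+15+20+13+10+30+15 = 106
… (352 more)
Base-#101-#104-#105-#103-#106-#102-Base: 3+5+7+20+10+11+12 = 68  ← best
The minimum is 68.
One optimal route: Base → #101 → #104 → #105 → #103 → #106 → #102 → Base (or its reverse).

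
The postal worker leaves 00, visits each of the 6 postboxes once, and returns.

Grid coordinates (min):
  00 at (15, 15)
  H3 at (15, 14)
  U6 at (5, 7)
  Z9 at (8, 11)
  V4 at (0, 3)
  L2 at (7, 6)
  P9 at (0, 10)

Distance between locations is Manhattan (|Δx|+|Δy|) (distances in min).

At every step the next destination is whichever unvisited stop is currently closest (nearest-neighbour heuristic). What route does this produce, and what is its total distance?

Total distance 62 min via the nearest-neighbour route 00 → H3 → Z9 → L2 → U6 → P9 → V4 → 00.

From 00: distances to unvisited — H3=1, Z9=11, L2=17, U6=18, P9=20, V4=27. Nearest is H3 (1).
From H3: distances to unvisited — Z9=10, L2=16, U6=17, P9=19, V4=26. Nearest is Z9 (10).
From Z9: distances to unvisited — L2=6, U6=7, P9=9, V4=16. Nearest is L2 (6).
From L2: distances to unvisited — U6=3, V4=10, P9=11. Nearest is U6 (3).
From U6: distances to unvisited — P9=8, V4=9. Nearest is P9 (8).
From P9: distances to unvisited — V4=7. Nearest is V4 (7).
Return V4→00: 27.
Total = 1 + 10 + 6 + 3 + 8 + 7 + 27 = 62.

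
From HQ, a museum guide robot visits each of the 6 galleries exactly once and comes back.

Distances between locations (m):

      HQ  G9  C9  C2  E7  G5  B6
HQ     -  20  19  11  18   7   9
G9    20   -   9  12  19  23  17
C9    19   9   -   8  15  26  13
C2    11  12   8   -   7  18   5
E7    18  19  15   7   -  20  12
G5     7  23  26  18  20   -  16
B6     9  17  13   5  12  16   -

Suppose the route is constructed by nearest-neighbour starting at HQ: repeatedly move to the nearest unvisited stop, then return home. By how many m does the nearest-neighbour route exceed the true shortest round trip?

HQ: G5=7, B6=9, C2=11, E7=18, C9=19, G9=20 ⇒ G5
G5: B6=16, C2=18, E7=20, G9=23, C9=26 ⇒ B6
B6: C2=5, E7=12, C9=13, G9=17 ⇒ C2
C2: E7=7, C9=8, G9=12 ⇒ E7
E7: C9=15, G9=19 ⇒ C9
C9: G9=9 ⇒ G9
NN route HQ → G5 → B6 → C2 → E7 → C9 → G9 → HQ costs 79.
Optimal: HQ → G5 → G9 → C9 → C2 → E7 → B6 → HQ costs 75 (by enumerating all 360 distinct tours).
Excess = 79 − 75 = 4.

The nearest-neighbour route is 4 m longer than optimal.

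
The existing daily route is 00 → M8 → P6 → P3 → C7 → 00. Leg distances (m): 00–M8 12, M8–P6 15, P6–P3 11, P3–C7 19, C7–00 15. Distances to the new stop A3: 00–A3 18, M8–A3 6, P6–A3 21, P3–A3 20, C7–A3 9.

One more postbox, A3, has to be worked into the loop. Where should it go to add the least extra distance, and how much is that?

Insertion cost between consecutive stops i–j is d(i,A3) + d(A3,j) − d(i,j):
  between 00 and M8: 18 + 6 − 12 = 12
  between M8 and P6: 6 + 21 − 15 = 12
  between P6 and P3: 21 + 20 − 11 = 30
  between P3 and C7: 20 + 9 − 19 = 10
  between C7 and 00: 9 + 18 − 15 = 12
Cheapest insertion is between P3 and C7, adding 10.
New total = 72 + 10 = 82.

Minimum extra distance: 10 m, inserting A3 between P3 and C7.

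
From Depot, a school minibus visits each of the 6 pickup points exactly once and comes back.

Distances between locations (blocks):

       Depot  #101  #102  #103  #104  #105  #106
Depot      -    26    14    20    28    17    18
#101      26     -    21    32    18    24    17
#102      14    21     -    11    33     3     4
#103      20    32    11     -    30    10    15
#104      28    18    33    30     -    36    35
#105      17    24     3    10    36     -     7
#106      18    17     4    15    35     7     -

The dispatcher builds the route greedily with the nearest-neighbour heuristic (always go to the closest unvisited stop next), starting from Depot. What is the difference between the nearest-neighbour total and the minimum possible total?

From Depot: #102=14, #105=17, #106=18, #103=20, #101=26, #104=28 → choose #102 (14).
From #102: #105=3, #106=4, #103=11, #101=21, #104=33 → choose #105 (3).
From #105: #106=7, #103=10, #101=24, #104=36 → choose #106 (7).
From #106: #103=15, #101=17, #104=35 → choose #103 (15).
From #103: #104=30, #101=32 → choose #104 (30).
From #104: #101=18 → choose #101 (18).
NN route Depot → #102 → #105 → #106 → #103 → #104 → #101 → Depot costs 113.
Optimal: Depot → #103 → #105 → #102 → #106 → #101 → #104 → Depot costs 100 (by enumerating all 360 distinct tours).
Excess = 113 − 100 = 13.

Excess over optimum: 13 blocks.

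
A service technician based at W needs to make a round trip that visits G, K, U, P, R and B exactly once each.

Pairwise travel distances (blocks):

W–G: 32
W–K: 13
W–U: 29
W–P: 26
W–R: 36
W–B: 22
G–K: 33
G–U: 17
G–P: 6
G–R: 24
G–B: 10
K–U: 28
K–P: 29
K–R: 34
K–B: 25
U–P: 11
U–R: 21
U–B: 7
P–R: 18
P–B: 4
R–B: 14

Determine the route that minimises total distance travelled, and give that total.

With 6 stops there are 6!/2 = 360 distinct round trips (a route and its reverse cost the same).
W → G → K → U → P → R → B → W: 32+33+28+11+18+14+22 = 158
W → G → K → U → P → B → R → W: 32+33+28+11+4+14+36 = 158
W → G → K → U → R → P → B → W: 32+33+28+21+18+4+22 = 158
W → G → K → U → R → B → P → W: 32+33+28+21+14+4+26 = 158
W → G → K → U → B → P → R → W: 32+33+28+7+4+18+36 = 158
W → G → K → U → B → R → P → W: 32+33+28+7+14+18+26 = 158
W → G → K → P → U → R → B → W: 32+33+29+11+21+14+22 = 162
W → G → K → P → U → B → R → W: 32+33+29+11+7+14+36 = 162
… (352 more)
W → G → P → U → B → R → K → W: 32+6+11+7+14+34+13 = 117  ← best
The minimum is 117.
One optimal route: W → G → P → U → B → R → K → W (or its reverse).

117 blocks — the shortest possible round trip.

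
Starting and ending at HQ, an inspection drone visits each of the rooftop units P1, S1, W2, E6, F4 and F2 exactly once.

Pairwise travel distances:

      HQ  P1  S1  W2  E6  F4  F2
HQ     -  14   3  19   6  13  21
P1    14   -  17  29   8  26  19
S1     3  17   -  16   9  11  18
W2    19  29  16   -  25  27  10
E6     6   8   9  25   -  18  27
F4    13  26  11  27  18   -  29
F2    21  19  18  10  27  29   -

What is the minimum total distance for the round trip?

HQ → P1 → S1 → W2 → E6 → F4 → F2 → HQ: 14+17+16+25+18+29+21 = 140
HQ → P1 → S1 → W2 → E6 → F2 → F4 → HQ: 14+17+16+25+27+29+13 = 141
HQ → P1 → S1 → W2 → F4 → E6 → F2 → HQ: 14+17+16+27+18+27+21 = 140
HQ → P1 → S1 → W2 → F4 → F2 → E6 → HQ: 14+17+16+27+29+27+6 = 136
HQ → P1 → S1 → W2 → F2 → E6 → F4 → HQ: 14+17+16+10+27+18+13 = 115
HQ → P1 → S1 → W2 → F2 → F4 → E6 → HQ: 14+17+16+10+29+18+6 = 110
HQ → P1 → S1 → E6 → W2 → F4 → F2 → HQ: 14+17+9+25+27+29+21 = 142
HQ → P1 → S1 → E6 → W2 → F2 → F4 → HQ: 14+17+9+25+10+29+13 = 117
… (352 more)
HQ → E6 → P1 → F2 → W2 → S1 → F4 → HQ: 6+8+19+10+16+11+13 = 83  ← best
The minimum is 83.
One optimal route: HQ → E6 → P1 → F2 → W2 → S1 → F4 → HQ (or its reverse).

Minimum total distance: 83.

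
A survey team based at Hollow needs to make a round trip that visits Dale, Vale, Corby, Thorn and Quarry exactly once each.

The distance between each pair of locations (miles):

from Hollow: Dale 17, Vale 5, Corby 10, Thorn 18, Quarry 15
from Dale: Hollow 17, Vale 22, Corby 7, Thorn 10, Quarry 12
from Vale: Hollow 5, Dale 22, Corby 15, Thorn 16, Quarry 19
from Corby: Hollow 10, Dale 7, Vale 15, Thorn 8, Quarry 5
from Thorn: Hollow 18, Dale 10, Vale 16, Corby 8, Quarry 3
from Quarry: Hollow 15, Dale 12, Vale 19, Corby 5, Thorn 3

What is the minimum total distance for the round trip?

There are 60 distinct closed tours to check (reversals are equivalent).
Hollow - Dale - Vale - Corby - Thorn - Quarry - Hollow: 17+22+15+8+3+15 = 80
Hollow - Dale - Vale - Corby - Quarry - Thorn - Hollow: 17+22+15+5+3+18 = 80
Hollow - Dale - Vale - Thorn - Corby - Quarry - Hollow: 17+22+16+8+5+15 = 83
Hollow - Dale - Vale - Thorn - Quarry - Corby - Hollow: 17+22+16+3+5+10 = 73
Hollow - Dale - Vale - Quarry - Corby - Thorn - Hollow: 17+22+19+5+8+18 = 89
Hollow - Dale - Vale - Quarry - Thorn - Corby - Hollow: 17+22+19+3+8+10 = 79
Hollow - Dale - Corby - Vale - Thorn - Quarry - Hollow: 17+7+15+16+3+15 = 73
Hollow - Dale - Corby - Vale - Quarry - Thorn - Hollow: 17+7+15+19+3+18 = 79
Hollow - Dale - Corby - Thorn - Vale - Quarry - Hollow: 17+7+8+16+19+15 = 82
Hollow - Dale - Corby - Thorn - Quarry - Vale - Hollow: 17+7+8+3+19+5 = 59
Hollow - Dale - Corby - Quarry - Vale - Thorn - Hollow: 17+7+5+19+16+18 = 82
Hollow - Dale - Corby - Quarry - Thorn - Vale - Hollow: 17+7+5+3+16+5 = 53
Hollow - Dale - Thorn - Vale - Corby - Quarry - Hollow: 17+10+16+15+5+15 = 78
Hollow - Dale - Thorn - Vale - Quarry - Corby - Hollow: 17+10+16+19+5+10 = 77
… (46 more)
The minimum is 53.
One optimal route: Hollow → Dale → Corby → Quarry → Thorn → Vale → Hollow (or its reverse).

Minimum total distance: 53 miles.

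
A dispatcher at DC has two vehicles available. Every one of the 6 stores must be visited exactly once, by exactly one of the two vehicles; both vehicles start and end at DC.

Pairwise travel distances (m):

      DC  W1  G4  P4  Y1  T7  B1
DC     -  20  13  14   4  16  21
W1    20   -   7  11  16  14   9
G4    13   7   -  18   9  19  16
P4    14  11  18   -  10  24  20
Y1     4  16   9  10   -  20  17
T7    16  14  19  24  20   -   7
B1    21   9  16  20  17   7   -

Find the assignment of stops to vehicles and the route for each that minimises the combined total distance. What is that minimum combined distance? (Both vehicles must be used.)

Minimum combined distance: 79 m.

Check every non-empty split of the stops between the two vehicles; for each half take its own optimal tour:
  {W1} + {G4, P4, Y1, T7, B1}: 40 + 71 = 111
  {G4} + {W1, P4, Y1, T7, B1}: 26 + 57 = 83
  {W1, G4} + {P4, Y1, T7, B1}: 40 + 57 = 97
  {P4} + {W1, G4, Y1, T7, B1}: 28 + 52 = 80
  {W1, P4} + {G4, Y1, T7, B1}: 45 + 52 = 97
  {G4, P4} + {W1, Y1, T7, B1}: 45 + 52 = 97
  … (31 splits in total)
  {Y1} + {W1, G4, P4, T7, B1}: 8 + 71 = 79  ← best
Best: vehicle 1 DC → Y1 → DC = 8; vehicle 2 DC → P4 → W1 → G4 → B1 → T7 → DC = 71; combined 79.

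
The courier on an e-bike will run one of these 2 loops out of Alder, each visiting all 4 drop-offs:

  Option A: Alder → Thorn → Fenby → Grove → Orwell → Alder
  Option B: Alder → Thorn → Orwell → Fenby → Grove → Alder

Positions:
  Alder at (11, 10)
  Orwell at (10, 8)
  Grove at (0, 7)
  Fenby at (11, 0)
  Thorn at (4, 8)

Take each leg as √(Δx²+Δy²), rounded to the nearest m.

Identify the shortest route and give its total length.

Shortest is Option A, total 43 m.

Option A: 7 + 11 + 13 + 10 + 2 = 43
Option B: 7 + 6 + 8 + 13 + 11 = 45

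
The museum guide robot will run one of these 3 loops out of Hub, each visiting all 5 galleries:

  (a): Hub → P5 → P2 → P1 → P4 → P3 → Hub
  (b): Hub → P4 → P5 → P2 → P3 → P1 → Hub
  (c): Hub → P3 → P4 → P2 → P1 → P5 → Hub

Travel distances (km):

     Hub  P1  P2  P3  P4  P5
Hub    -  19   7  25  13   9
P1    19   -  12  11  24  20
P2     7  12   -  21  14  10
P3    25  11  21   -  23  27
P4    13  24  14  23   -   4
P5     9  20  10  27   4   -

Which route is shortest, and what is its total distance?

(a): 9 + 10 + 12 + 24 + 23 + 25 = 103
(b): 13 + 4 + 10 + 21 + 11 + 19 = 78
(c): 25 + 23 + 14 + 12 + 20 + 9 = 103

Shortest is (b), total 78 km.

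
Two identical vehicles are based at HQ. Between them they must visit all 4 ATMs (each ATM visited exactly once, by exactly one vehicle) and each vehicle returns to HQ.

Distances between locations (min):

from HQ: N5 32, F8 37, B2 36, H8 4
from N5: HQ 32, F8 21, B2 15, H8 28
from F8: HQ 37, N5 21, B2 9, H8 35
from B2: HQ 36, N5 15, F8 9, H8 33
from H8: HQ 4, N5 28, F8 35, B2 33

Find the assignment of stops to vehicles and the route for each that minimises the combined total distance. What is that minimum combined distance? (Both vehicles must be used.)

There are 2^3 − 1 = 7 ways to divide the 4 stops into two non-empty groups. For each, the best each vehicle can do is its own shortest tour through its group:
  {N5} + {F8, B2, H8}: 64 + 83 = 147
  {F8} + {N5, B2, H8}: 74 + 83 = 157
  {N5, F8} + {B2, H8}: 90 + 73 = 163
  {B2} + {N5, F8, H8}: 72 + 90 = 162
  {N5, B2} + {F8, H8}: 83 + 76 = 159
  {F8, B2} + {N5, H8}: 82 + 64 = 146
  … (7 splits in total)
  {N5, F8, B2} + {H8}: 93 + 8 = 101  ← best
Best: vehicle 1 HQ → N5 → B2 → F8 → HQ = 93; vehicle 2 HQ → H8 → HQ = 8; combined 101.

Minimum combined distance: 101 min.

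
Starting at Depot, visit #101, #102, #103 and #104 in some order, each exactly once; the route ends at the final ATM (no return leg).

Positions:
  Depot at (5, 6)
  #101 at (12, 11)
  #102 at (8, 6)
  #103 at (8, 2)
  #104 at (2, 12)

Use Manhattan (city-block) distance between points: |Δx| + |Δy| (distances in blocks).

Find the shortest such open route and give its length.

There are 4! = 24 possible orderings.
Depot - #101 - #102 - #103 - #104: 12+9+4+16 = 41
Depot - #101 - #102 - #104 - #103: 12+9+12+16 = 49
Depot - #101 - #103 - #102 - #104: 12+13+4+12 = 41
Depot - #101 - #103 - #104 - #102: 12+13+16+12 = 53
Depot - #101 - #104 - #102 - #103: 12+11+12+4 = 39
Depot - #101 - #104 - #103 - #102: 12+11+16+4 = 43
Depot - #102 - #101 - #103 - #104: 3+9+13+16 = 41
Depot - #102 - #101 - #104 - #103: 3+9+11+16 = 39
Depot - #102 - #103 - #101 - #104: 3+4+13+11 = 31
Depot - #102 - #103 - #104 - #101: 3+4+16+11 = 34
Depot - #102 - #104 - #101 - #103: 3+12+11+13 = 39
Depot - #102 - #104 - #103 - #101: 3+12+16+13 = 44
Depot - #103 - #101 - #102 - #104: 7+13+9+12 = 41
Depot - #103 - #101 - #104 - #102: 7+13+11+12 = 43
… (10 more)
The minimum is 31.
One shortest path: Depot → #102 → #103 → #101 → #104.

Shortest open route: 31 blocks.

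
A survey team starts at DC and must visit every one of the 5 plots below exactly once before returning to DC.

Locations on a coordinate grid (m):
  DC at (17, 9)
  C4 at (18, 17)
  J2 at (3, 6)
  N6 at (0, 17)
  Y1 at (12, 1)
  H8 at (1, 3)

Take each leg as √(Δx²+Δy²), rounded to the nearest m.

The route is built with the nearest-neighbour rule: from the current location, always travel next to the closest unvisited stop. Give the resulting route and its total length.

Nearest-neighbour total = 72 m; route DC → C4 → Y1 → J2 → H8 → N6 → DC.

From DC: distances to unvisited — C4=8, Y1=9, J2=14, H8=17, N6=19. Nearest is C4 (8).
From C4: distances to unvisited — Y1=17, N6=18, J2=19, H8=22. Nearest is Y1 (17).
From Y1: distances to unvisited — J2=10, H8=11, N6=20. Nearest is J2 (10).
From J2: distances to unvisited — H8=4, N6=11. Nearest is H8 (4).
From H8: distances to unvisited — N6=14. Nearest is N6 (14).
Return N6→DC: 19.
Total = 8 + 17 + 10 + 4 + 14 + 19 = 72.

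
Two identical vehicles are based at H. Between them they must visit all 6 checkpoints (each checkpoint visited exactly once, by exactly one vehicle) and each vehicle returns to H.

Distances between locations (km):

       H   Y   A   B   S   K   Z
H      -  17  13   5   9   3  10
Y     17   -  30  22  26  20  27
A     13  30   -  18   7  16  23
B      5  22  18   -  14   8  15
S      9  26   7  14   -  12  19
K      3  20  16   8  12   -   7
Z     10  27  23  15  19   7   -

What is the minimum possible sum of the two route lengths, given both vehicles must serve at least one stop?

93 km — the smallest possible combined total.

Check every non-empty split of the stops between the two vehicles; for each half take its own optimal tour:
  {Y} + {A, B, S, K, Z}: 34 + 59 = 93
  {A} + {Y, B, S, K, Z}: 26 + 82 = 108
  {Y, A} + {B, S, K, Z}: 60 + 48 = 108
  {B} + {Y, A, S, K, Z}: 10 + 83 = 93
  {Y, B} + {A, S, K, Z}: 44 + 49 = 93
  {A, B} + {Y, S, K, Z}: 36 + 72 = 108
  … (31 splits in total)
Best: vehicle 1 H → Y → H = 34; vehicle 2 H → A → S → B → K → Z → H = 59; combined 93.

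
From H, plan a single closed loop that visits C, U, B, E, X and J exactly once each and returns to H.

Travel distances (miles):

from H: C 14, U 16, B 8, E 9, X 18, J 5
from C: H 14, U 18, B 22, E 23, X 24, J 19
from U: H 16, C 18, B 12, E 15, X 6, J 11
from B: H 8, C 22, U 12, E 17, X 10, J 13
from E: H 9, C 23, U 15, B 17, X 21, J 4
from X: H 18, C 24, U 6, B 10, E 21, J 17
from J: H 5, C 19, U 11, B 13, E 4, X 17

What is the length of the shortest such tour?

Shortest round trip = 74 miles.

There are 360 distinct closed tours to check (reversals are equivalent).
H→C→U→B→E→X→J→H: 14+18+12+17+21+17+5 = 104
H→C→U→B→E→J→X→H: 14+18+12+17+4+17+18 = 100
H→C→U→B→X→E→J→H: 14+18+12+10+21+4+5 = 84
H→C→U→B→X→J→E→H: 14+18+12+10+17+4+9 = 84
H→C→U→B→J→E→X→H: 14+18+12+13+4+21+18 = 100
H→C→U→B→J→X→E→H: 14+18+12+13+17+21+9 = 104
H→C→U→E→B→X→J→H: 14+18+15+17+10+17+5 = 96
H→C→U→E→B→J→X→H: 14+18+15+17+13+17+18 = 112
… (352 more)
H→C→U→X→B→E→J→H: 14+18+6+10+17+4+5 = 74  ← best
The minimum is 74.
One optimal route: H → C → U → X → B → E → J → H (or its reverse).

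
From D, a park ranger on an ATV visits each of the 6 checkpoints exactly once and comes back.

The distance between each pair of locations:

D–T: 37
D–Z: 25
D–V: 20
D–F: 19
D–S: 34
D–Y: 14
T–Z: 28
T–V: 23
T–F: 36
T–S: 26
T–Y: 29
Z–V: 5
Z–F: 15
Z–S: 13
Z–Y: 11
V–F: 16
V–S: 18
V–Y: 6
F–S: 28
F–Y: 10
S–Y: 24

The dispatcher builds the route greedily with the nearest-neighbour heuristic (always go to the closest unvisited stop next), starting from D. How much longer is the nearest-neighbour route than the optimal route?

D: Y=14, F=19, V=20, Z=25, S=34, T=37 ⇒ Y
Y: V=6, F=10, Z=11, S=24, T=29 ⇒ V
V: Z=5, F=16, S=18, T=23 ⇒ Z
Z: S=13, F=15, T=28 ⇒ S
S: T=26, F=28 ⇒ T
T: F=36 ⇒ F
NN route D → Y → V → Z → S → T → F → D costs 119.
Optimal: D → T → S → Z → V → Y → F → D costs 116 (by enumerating all 360 distinct tours).
Excess = 119 − 116 = 3.

The nearest-neighbour route is 3 longer than optimal.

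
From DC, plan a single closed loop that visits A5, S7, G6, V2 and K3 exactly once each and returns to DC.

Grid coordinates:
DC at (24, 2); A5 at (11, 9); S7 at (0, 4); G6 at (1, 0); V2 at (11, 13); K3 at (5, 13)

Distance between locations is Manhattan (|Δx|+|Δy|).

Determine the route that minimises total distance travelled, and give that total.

With 5 stops there are 5!/2 = 60 distinct round trips (a route and its reverse cost the same).
DC → A5 → S7 → G6 → V2 → K3 → DC: 20+16+5+23+6+30 = 100
DC → A5 → S7 → G6 → K3 → V2 → DC: 20+16+5+17+6+24 = 88
DC → A5 → S7 → V2 → G6 → K3 → DC: 20+16+20+23+17+30 = 126
DC → A5 → S7 → V2 → K3 → G6 → DC: 20+16+20+6+17+25 = 104
DC → A5 → S7 → K3 → G6 → V2 → DC: 20+16+14+17+23+24 = 114
DC → A5 → S7 → K3 → V2 → G6 → DC: 20+16+14+6+23+25 = 104
DC → A5 → G6 → S7 → V2 → K3 → DC: 20+19+5+20+6+30 = 100
DC → A5 → G6 → S7 → K3 → V2 → DC: 20+19+5+14+6+24 = 88
DC → A5 → G6 → V2 → S7 → K3 → DC: 20+19+23+20+14+30 = 126
DC → A5 → G6 → V2 → K3 → S7 → DC: 20+19+23+6+14+26 = 108
DC → A5 → G6 → K3 → S7 → V2 → DC: 20+19+17+14+20+24 = 114
DC → A5 → G6 → K3 → V2 → S7 → DC: 20+19+17+6+20+26 = 108
DC → A5 → V2 → S7 → G6 → K3 → DC: 20+4+20+5+17+30 = 96
DC → A5 → V2 → S7 → K3 → G6 → DC: 20+4+20+14+17+25 = 100
… (46 more)
DC → A5 → V2 → K3 → S7 → G6 → DC: 20+4+6+14+5+25 = 74  ← best
The minimum is 74.
One optimal route: DC → A5 → V2 → K3 → S7 → G6 → DC (or its reverse).

74 — the shortest possible round trip.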